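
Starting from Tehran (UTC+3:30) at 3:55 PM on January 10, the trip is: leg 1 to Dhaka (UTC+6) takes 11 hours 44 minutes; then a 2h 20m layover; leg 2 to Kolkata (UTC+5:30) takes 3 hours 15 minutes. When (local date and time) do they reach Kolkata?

11:14 AM on January 11

Convert departure to UTC: 3:55 PM − 3:30 = 12:25 PM UTC on Jan 10.
Add 11 hours 44 minutes leg 1 → 12:09 AM UTC (Jan 11).
Add 2 hours and 20 minutes layover in Dhaka → 2:29 AM UTC.
Add 3 hours 15 minutes leg 2 → 5:44 AM UTC.
Kolkata is UTC+5:30, so local arrival = 5:44 AM + 5:30 = 11:14 AM on Jan 11.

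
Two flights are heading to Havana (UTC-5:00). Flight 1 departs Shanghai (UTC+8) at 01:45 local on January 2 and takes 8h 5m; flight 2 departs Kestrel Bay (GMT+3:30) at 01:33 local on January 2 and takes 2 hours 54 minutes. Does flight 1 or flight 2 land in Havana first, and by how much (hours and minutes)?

the second, by 53 minutes

Flight 1 in UTC: 01:45 − 8:00 = 17:45 on Jan 1.
+8 hours 5 minutes → arrive 01:50 UTC on Jan 2.
Flight 2 in UTC: 01:33 − 3:30 = 22:03 on Jan 1.
+2 hours and 54 minutes → arrive 00:57 UTC on Jan 2.
Flight 2 lands earlier by 53 minutes.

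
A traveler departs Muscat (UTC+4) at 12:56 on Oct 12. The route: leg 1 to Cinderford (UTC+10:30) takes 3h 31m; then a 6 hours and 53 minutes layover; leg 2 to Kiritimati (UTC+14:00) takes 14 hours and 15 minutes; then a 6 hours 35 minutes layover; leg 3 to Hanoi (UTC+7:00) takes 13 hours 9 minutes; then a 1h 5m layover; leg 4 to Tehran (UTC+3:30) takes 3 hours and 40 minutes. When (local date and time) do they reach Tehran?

13:34 on October 14

Convert departure to UTC: 12:56 − 4:00 = 08:56 UTC on Oct 12.
Add 3 hours 31 minutes leg 1 → 12:27 UTC.
Add 6 hours 53 minutes layover in Cinderford → 19:20 UTC.
Add 14 hours 15 minutes leg 2 → 09:35 UTC (Oct 13).
Add 6 hours 35 minutes layover in Kiritimati → 16:10 UTC.
Add 13 hours 9 minutes leg 3 → 05:19 UTC (Oct 14).
Add 1 hour and 5 minutes layover in Hanoi → 06:24 UTC.
Add 3 hours 40 minutes leg 4 → 10:04 UTC.
Tehran is UTC+3:30, so local arrival = 10:04 + 3:30 = 13:34 on Oct 14.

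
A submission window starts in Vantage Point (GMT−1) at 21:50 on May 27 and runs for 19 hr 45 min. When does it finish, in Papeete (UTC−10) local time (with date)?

Convert start to UTC: 21:50 + 1:00 = 22:50 UTC on May 27.
Add 19 hours and 45 minutes duration → 18:35 UTC (May 28).
Papeete is UTC−10:00, so local end time = 18:35 − 10:00 = 08:35 on May 28.

08:35 on May 28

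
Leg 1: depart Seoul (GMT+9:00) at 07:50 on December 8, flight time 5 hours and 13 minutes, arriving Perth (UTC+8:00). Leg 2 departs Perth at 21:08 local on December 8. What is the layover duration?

Convert departure to UTC: 07:50 − 9:00 = 22:50 UTC on Dec 7.
Add 5 hours and 13 minutes flight time → 04:03 UTC (Dec 8).
Perth is UTC+8:00, so local arrival = 04:03 + 8:00 = 12:03 on Dec 8.
Layover = 21:08 − 12:03 = 9 hours 5 minutes.

9 hours 5 minutes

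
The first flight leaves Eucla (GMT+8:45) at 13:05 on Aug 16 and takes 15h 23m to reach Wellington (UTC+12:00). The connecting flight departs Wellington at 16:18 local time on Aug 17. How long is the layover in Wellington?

Convert departure to UTC: 13:05 − 8:45 = 04:20 UTC on Aug 16.
Add 15 hours 23 minutes flight time → 19:43 UTC.
Wellington is UTC+12:00, so local arrival = 19:43 + 12:00 = 07:43 on Aug 17.
Layover = 16:18 − 07:43 = 8 hours 35 minutes.

8 hours 35 minutes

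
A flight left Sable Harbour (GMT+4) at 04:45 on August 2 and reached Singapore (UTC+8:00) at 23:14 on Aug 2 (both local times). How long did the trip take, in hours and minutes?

14 hours 29 minutes

Singapore is 4:00 ahead of Sable Harbour.
Clock-face elapsed time (ignoring zones) is 18 hours 29 minutes.
Actual elapsed = 18 hours 29 minutes − 4:00 = 14 hours 29 minutes.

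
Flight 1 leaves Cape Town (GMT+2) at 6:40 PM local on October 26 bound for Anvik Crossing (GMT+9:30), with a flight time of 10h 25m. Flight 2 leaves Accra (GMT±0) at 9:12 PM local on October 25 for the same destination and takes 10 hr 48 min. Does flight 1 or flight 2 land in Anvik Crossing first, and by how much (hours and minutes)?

Flight 1 in UTC: 6:40 PM − 2:00 = 4:40 PM on Oct 26.
+10 hours and 25 minutes → arrive 3:05 AM UTC on Oct 27.
Flight 2 departs at 9:12 PM UTC (Oct 25).
+10 hours and 48 minutes → arrive 8:00 AM UTC on Oct 26.
Flight 2 lands earlier by 19 hours 5 minutes.

the second, by 19 hours 5 minutes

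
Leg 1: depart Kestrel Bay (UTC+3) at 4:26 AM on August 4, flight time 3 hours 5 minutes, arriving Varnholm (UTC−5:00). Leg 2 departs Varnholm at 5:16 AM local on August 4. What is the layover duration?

Convert departure to UTC: 4:26 AM − 3:00 = 1:26 AM UTC on Aug 4.
Add 3 hours and 5 minutes flight time → 4:31 AM UTC.
Varnholm is UTC−5:00, so local arrival = 4:31 AM − 5:00 = 11:31 PM on Aug 3.
Layover = 5:16 AM − 11:31 PM (+1 day) = 5 hours 45 minutes.

5 hours 45 minutes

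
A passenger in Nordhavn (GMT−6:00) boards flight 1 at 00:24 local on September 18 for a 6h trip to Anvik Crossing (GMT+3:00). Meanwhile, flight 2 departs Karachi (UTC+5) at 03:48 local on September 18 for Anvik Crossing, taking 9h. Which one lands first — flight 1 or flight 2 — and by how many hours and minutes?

Flight 1 in UTC: 00:24 + 6:00 = 06:24 on Sep 18.
+6 hours → arrive 12:24 UTC on Sep 18.
Flight 2 in UTC: 03:48 − 5:00 = 22:48 on Sep 17.
+9 hours → arrive 07:48 UTC on Sep 18.
Flight 2 lands earlier by 4 hours 36 minutes.

the second, by 4 hours 36 minutes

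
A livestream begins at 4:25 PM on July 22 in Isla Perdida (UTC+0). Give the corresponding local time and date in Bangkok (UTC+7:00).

11:25 PM on Jul 22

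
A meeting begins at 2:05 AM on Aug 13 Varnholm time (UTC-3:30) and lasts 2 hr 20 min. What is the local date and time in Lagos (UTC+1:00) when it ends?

8:55 AM on Aug 13

Lagos is 4:30 ahead of Varnholm.
After 2 hours 20 minutes it is 4:25 AM in Varnholm.
Shift by the zone difference: 4:25 AM + 4:30 = 8:55 AM on Aug 13 in Lagos.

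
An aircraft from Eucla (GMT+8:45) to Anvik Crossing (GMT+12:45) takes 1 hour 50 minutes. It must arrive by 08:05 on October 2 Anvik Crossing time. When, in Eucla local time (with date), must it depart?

Target arrival in UTC: 08:05 − 12:45 = 19:20 on Oct 1.
Subtract 1 hour 50 minutes → departure 17:30 UTC on Oct 1.
Eucla is UTC+8:45: 17:30 + 8:45 = 02:15 on Oct 2.

02:15 on October 2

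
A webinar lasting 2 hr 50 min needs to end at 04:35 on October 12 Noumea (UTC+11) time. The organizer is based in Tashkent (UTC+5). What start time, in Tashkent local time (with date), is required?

19:45 on October 11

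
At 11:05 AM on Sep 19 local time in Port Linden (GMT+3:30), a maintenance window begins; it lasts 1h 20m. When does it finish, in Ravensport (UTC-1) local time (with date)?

Ravensport is 4:30 behind Port Linden.
After 1 hour and 20 minutes it is 12:25 PM in Port Linden.
Shift by the zone difference: 12:25 PM − 4:30 = 7:55 AM on Sep 19 in Ravensport.

7:55 AM on September 19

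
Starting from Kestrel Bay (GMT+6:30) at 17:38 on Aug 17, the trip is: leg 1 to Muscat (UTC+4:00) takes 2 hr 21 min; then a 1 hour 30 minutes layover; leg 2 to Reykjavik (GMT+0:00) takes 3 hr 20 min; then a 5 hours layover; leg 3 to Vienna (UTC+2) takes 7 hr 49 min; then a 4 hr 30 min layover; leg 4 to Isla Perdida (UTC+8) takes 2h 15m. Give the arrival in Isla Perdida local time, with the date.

Convert departure to UTC: 17:38 − 6:30 = 11:08 UTC on Aug 17.
Add 2 hours 21 minutes leg 1 → 13:29 UTC.
Add 1 hour 30 minutes layover in Muscat → 14:59 UTC.
Add 3 hours 20 minutes leg 2 → 18:19 UTC.
Add 5 hours layover in Reykjavik → 23:19 UTC.
Add 7 hours and 49 minutes leg 3 → 07:08 UTC (Aug 18).
Add 4 hours and 30 minutes layover in Vienna → 11:38 UTC.
Add 2 hours and 15 minutes leg 4 → 13:53 UTC.
Isla Perdida is UTC+8:00, so local arrival = 13:53 + 8:00 = 21:53 on Aug 18.

21:53 on Aug 18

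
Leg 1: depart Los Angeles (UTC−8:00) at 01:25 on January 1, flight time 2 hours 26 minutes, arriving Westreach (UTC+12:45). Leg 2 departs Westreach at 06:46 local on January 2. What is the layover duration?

6 hours 10 minutes

Convert departure to UTC: 01:25 + 8:00 = 09:25 UTC on Jan 1.
Add 2 hours and 26 minutes flight time → 11:51 UTC.
Westreach is UTC+12:45, so local arrival = 11:51 + 12:45 = 00:36 on Jan 2.
Layover = 06:46 − 00:36 = 6 hours 10 minutes.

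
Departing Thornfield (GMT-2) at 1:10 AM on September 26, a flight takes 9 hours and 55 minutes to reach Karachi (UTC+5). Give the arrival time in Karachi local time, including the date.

6:05 PM on September 26

Convert departure to UTC: 1:10 AM + 2:00 = 3:10 AM UTC on Sep 26.
Add 9 hours 55 minutes travel time → 1:05 PM UTC.
Karachi is UTC+5:00, so local arrival = 1:05 PM + 5:00 = 6:05 PM on Sep 26.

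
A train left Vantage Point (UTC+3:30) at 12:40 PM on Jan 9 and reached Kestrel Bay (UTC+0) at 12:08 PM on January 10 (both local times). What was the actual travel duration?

Departure in UTC: 12:40 PM − 3:30 = 9:10 AM on Jan 9.
Arrival is already UTC: 12:08 PM on Jan 10.
Elapsed = 12:08 PM − 9:10 AM (+1 day) = 26 hours 58 minutes.

26 hours 58 minutes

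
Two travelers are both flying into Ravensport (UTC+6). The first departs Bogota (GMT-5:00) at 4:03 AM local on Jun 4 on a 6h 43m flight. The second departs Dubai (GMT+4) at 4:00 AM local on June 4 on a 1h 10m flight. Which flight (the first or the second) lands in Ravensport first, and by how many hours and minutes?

Flight 1 in UTC: 4:03 AM + 5:00 = 9:03 AM on Jun 4.
+6 hours and 43 minutes → arrive 3:46 PM UTC on Jun 4.
Flight 2 in UTC: 4:00 AM − 4:00 = 12:00 AM on Jun 4.
+1 hour 10 minutes → arrive 1:10 AM UTC on Jun 4.
Flight 2 lands earlier by 14 hours 36 minutes.

the second, by 14 hours 36 minutes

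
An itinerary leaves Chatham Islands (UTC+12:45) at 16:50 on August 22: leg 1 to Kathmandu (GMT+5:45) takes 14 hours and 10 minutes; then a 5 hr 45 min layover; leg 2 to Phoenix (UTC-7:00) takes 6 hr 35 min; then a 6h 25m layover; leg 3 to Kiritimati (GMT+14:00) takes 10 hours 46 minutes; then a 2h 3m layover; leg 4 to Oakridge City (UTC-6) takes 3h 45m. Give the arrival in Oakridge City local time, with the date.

Convert departure to UTC: 16:50 − 12:45 = 04:05 UTC on Aug 22.
Add 14 hours 10 minutes leg 1 → 18:15 UTC.
Add 5 hours 45 minutes layover in Kathmandu → 00:00 UTC (Aug 23).
Add 6 hours 35 minutes leg 2 → 06:35 UTC.
Add 6 hours 25 minutes layover in Phoenix → 13:00 UTC.
Add 10 hours 46 minutes leg 3 → 23:46 UTC.
Add 2 hours and 3 minutes layover in Kiritimati → 01:49 UTC (Aug 24).
Add 3 hours and 45 minutes leg 4 → 05:34 UTC.
Oakridge City is UTC−6:00, so local arrival = 05:34 − 6:00 = 23:34 on Aug 23.

23:34 on August 23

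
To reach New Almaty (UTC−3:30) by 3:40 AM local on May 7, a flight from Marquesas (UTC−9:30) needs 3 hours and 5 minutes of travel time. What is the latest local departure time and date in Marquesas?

6:35 PM on May 6

Target arrival in UTC: 3:40 AM + 3:30 = 7:10 AM on May 7.
Subtract 3 hours and 5 minutes → departure 4:05 AM UTC on May 7.
Marquesas is UTC−9:30: 4:05 AM − 9:30 = 6:35 PM on May 6.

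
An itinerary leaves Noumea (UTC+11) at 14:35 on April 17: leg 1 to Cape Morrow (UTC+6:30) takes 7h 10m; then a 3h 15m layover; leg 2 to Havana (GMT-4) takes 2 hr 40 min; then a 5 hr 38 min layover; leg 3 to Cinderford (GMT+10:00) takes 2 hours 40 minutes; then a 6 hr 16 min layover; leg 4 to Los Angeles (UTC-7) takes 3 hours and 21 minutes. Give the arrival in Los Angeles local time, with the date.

03:35 on April 18

Convert departure to UTC: 14:35 − 11:00 = 03:35 UTC on Apr 17.
Add 7 hours and 10 minutes leg 1 → 10:45 UTC.
Add 3 hours and 15 minutes layover in Cape Morrow → 14:00 UTC.
Add 2 hours and 40 minutes leg 2 → 16:40 UTC.
Add 5 hours 38 minutes layover in Havana → 22:18 UTC.
Add 2 hours 40 minutes leg 3 → 00:58 UTC (Apr 18).
Add 6 hours 16 minutes layover in Cinderford → 07:14 UTC.
Add 3 hours 21 minutes leg 4 → 10:35 UTC.
Los Angeles is UTC−7:00, so local arrival = 10:35 − 7:00 = 03:35 on Apr 18.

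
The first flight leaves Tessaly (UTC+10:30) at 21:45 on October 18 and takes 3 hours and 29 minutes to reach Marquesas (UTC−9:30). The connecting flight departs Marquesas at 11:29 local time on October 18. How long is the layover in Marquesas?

6 hours 15 minutes

Convert departure to UTC: 21:45 − 10:30 = 11:15 UTC on Oct 18.
Add 3 hours and 29 minutes flight time → 14:44 UTC.
Marquesas is UTC−9:30, so local arrival = 14:44 − 9:30 = 05:14 on Oct 18.
Layover = 11:29 − 05:14 = 6 hours 15 minutes.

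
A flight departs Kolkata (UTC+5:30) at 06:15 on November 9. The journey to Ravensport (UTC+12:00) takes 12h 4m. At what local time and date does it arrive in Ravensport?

00:49 on Nov 10

Convert departure to UTC: 06:15 − 5:30 = 00:45 UTC on Nov 9.
Add 12 hours 4 minutes travel time → 12:49 UTC.
Ravensport is UTC+12:00, so local arrival = 12:49 + 12:00 = 00:49 on Nov 10.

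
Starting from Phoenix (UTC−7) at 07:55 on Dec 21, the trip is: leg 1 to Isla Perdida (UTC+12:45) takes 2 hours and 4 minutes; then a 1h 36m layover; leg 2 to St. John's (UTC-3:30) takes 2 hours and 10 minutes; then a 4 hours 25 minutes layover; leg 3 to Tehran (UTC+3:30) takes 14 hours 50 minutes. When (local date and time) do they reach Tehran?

Convert departure to UTC: 07:55 + 7:00 = 14:55 UTC on Dec 21.
Add 2 hours 4 minutes leg 1 → 16:59 UTC.
Add 1 hour 36 minutes layover in Isla Perdida → 18:35 UTC.
Add 2 hours 10 minutes leg 2 → 20:45 UTC.
Add 4 hours and 25 minutes layover in St. John's → 01:10 UTC (Dec 22).
Add 14 hours and 50 minutes leg 3 → 16:00 UTC.
Tehran is UTC+3:30, so local arrival = 16:00 + 3:30 = 19:30 on Dec 22.

19:30 on December 22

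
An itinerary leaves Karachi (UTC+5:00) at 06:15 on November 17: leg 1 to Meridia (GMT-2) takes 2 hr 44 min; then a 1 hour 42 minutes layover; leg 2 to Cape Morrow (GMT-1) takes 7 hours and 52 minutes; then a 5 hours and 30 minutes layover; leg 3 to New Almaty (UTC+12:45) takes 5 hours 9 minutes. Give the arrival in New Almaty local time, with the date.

12:57 on November 18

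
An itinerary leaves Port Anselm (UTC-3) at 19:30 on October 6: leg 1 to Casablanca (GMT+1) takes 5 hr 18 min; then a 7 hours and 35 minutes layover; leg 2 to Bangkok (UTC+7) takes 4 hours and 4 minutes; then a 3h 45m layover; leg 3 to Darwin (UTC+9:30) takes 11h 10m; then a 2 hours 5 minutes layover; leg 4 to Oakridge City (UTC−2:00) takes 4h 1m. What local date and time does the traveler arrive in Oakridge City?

Convert departure to UTC: 19:30 + 3:00 = 22:30 UTC on Oct 6.
Add 5 hours and 18 minutes leg 1 → 03:48 UTC (Oct 7).
Add 7 hours 35 minutes layover in Casablanca → 11:23 UTC.
Add 4 hours 4 minutes leg 2 → 15:27 UTC.
Add 3 hours 45 minutes layover in Bangkok → 19:12 UTC.
Add 11 hours and 10 minutes leg 3 → 06:22 UTC (Oct 8).
Add 2 hours 5 minutes layover in Darwin → 08:27 UTC.
Add 4 hours 1 minute leg 4 → 12:28 UTC.
Oakridge City is UTC−2:00, so local arrival = 12:28 − 2:00 = 10:28 on Oct 8.

10:28 on October 8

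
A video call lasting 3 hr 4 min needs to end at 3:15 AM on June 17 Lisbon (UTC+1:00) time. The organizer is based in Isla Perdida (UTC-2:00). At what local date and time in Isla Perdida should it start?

9:11 PM on June 16

Target end time in UTC: 3:15 AM − 1:00 = 2:15 AM on Jun 17.
Subtract 3 hours 4 minutes → start 11:11 PM UTC on Jun 16.
Isla Perdida is UTC−2:00: 11:11 PM − 2:00 = 9:11 PM on Jun 16.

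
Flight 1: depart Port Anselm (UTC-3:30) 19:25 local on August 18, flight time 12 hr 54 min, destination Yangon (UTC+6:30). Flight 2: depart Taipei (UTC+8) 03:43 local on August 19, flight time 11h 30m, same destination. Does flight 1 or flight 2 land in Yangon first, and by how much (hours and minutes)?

the second, by 4 hours 36 minutes

Flight 1 in UTC: 19:25 + 3:30 = 22:55 on Aug 18.
+12 hours and 54 minutes → arrive 11:49 UTC on Aug 19.
Flight 2 in UTC: 03:43 − 8:00 = 19:43 on Aug 18.
+11 hours and 30 minutes → arrive 07:13 UTC on Aug 19.
Flight 2 lands earlier by 4 hours 36 minutes.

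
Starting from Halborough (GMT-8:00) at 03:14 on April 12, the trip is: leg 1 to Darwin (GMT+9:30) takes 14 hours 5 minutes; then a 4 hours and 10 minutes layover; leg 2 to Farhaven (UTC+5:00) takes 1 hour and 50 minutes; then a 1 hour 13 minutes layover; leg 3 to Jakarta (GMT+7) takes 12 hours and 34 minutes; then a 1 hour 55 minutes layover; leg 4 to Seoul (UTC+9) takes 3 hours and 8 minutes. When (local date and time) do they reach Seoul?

Convert departure to UTC: 03:14 + 8:00 = 11:14 UTC on Apr 12.
Add 14 hours and 5 minutes leg 1 → 01:19 UTC (Apr 13).
Add 4 hours 10 minutes layover in Darwin → 05:29 UTC.
Add 1 hour 50 minutes leg 2 → 07:19 UTC.
Add 1 hour and 13 minutes layover in Farhaven → 08:32 UTC.
Add 12 hours and 34 minutes leg 3 → 21:06 UTC.
Add 1 hour 55 minutes layover in Jakarta → 23:01 UTC.
Add 3 hours and 8 minutes leg 4 → 02:09 UTC (Apr 14).
Seoul is UTC+9:00, so local arrival = 02:09 + 9:00 = 11:09 on Apr 14.

11:09 on April 14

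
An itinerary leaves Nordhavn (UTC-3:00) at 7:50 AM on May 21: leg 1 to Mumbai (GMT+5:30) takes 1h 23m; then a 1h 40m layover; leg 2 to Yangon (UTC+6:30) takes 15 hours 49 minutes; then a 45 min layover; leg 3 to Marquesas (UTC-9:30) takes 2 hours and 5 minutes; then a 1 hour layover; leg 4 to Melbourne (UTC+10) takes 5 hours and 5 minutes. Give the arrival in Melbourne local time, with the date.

12:37 AM on May 23

Convert departure to UTC: 7:50 AM + 3:00 = 10:50 AM UTC on May 21.
Add 1 hour 23 minutes leg 1 → 12:13 PM UTC.
Add 1 hour 40 minutes layover in Mumbai → 1:53 PM UTC.
Add 15 hours 49 minutes leg 2 → 5:42 AM UTC (May 22).
Add 45 minutes layover in Yangon → 6:27 AM UTC.
Add 2 hours and 5 minutes leg 3 → 8:32 AM UTC.
Add 1 hour layover in Marquesas → 9:32 AM UTC.
Add 5 hours and 5 minutes leg 4 → 2:37 PM UTC.
Melbourne is UTC+10:00, so local arrival = 2:37 PM + 10:00 = 12:37 AM on May 23.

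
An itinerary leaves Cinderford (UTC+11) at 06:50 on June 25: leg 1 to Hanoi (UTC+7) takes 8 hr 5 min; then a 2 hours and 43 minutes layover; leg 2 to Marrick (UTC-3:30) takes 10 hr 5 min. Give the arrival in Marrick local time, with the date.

Convert departure to UTC: 06:50 − 11:00 = 19:50 UTC on Jun 24.
Add 8 hours and 5 minutes leg 1 → 03:55 UTC (Jun 25).
Add 2 hours 43 minutes layover in Hanoi → 06:38 UTC.
Add 10 hours 5 minutes leg 2 → 16:43 UTC.
Marrick is UTC−3:30, so local arrival = 16:43 − 3:30 = 13:13 on Jun 25.

13:13 on June 25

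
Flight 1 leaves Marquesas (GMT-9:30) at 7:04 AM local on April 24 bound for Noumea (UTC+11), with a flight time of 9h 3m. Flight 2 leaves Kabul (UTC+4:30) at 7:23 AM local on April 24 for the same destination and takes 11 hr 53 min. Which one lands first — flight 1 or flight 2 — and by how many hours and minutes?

Flight 1 in UTC: 7:04 AM + 9:30 = 4:34 PM on Apr 24.
+9 hours and 3 minutes → arrive 1:37 AM UTC on Apr 25.
Flight 2 in UTC: 7:23 AM − 4:30 = 2:53 AM on Apr 24.
+11 hours and 53 minutes → arrive 2:46 PM UTC on Apr 24.
Flight 2 lands earlier by 10 hours 51 minutes.

the second, by 10 hours 51 minutes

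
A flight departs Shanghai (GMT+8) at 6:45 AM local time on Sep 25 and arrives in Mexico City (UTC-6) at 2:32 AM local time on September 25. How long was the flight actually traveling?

Departure in UTC: 6:45 AM − 8:00 = 10:45 PM on Sep 24.
Arrival in UTC: 2:32 AM + 6:00 = 8:32 AM on Sep 25.
Elapsed = 8:32 AM − 10:45 PM (+1 day) = 9 hours 47 minutes.

9 hours 47 minutes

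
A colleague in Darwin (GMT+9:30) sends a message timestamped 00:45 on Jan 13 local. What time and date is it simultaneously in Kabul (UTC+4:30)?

Kabul is 5:00 behind Darwin.
Shift by the zone difference: 00:45 − 5:00 = 19:45 on Jan 12 in Kabul.

19:45 on January 12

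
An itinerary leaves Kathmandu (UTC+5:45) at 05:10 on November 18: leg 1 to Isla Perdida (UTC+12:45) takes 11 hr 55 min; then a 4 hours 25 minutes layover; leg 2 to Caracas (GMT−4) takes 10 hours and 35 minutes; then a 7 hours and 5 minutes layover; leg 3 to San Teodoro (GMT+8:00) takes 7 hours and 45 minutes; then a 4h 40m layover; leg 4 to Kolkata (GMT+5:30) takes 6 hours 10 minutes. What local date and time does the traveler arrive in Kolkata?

09:30 on November 20

Convert departure to UTC: 05:10 − 5:45 = 23:25 UTC on Nov 17.
Add 11 hours and 55 minutes leg 1 → 11:20 UTC (Nov 18).
Add 4 hours and 25 minutes layover in Isla Perdida → 15:45 UTC.
Add 10 hours 35 minutes leg 2 → 02:20 UTC (Nov 19).
Add 7 hours 5 minutes layover in Caracas → 09:25 UTC.
Add 7 hours 45 minutes leg 3 → 17:10 UTC.
Add 4 hours 40 minutes layover in San Teodoro → 21:50 UTC.
Add 6 hours 10 minutes leg 4 → 04:00 UTC (Nov 20).
Kolkata is UTC+5:30, so local arrival = 04:00 + 5:30 = 09:30 on Nov 20.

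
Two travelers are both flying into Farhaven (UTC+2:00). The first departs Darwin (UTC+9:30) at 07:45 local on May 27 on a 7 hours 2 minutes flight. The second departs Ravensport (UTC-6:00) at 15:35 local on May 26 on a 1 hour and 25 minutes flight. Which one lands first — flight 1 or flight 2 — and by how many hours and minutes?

the second, by 6 hours 17 minutes

Flight 1 in UTC: 07:45 − 9:30 = 22:15 on May 26.
+7 hours and 2 minutes → arrive 05:17 UTC on May 27.
Flight 2 in UTC: 15:35 + 6:00 = 21:35 on May 26.
+1 hour and 25 minutes → arrive 23:00 UTC on May 26.
Flight 2 lands earlier by 6 hours 17 minutes.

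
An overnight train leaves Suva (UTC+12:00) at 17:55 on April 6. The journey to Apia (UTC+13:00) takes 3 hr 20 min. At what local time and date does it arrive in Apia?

Convert departure to UTC: 17:55 − 12:00 = 05:55 UTC on Apr 6.
Add 3 hours and 20 minutes travel time → 09:15 UTC.
Apia is UTC+13:00, so local arrival = 09:15 + 13:00 = 22:15 on Apr 6.

22:15 on April 6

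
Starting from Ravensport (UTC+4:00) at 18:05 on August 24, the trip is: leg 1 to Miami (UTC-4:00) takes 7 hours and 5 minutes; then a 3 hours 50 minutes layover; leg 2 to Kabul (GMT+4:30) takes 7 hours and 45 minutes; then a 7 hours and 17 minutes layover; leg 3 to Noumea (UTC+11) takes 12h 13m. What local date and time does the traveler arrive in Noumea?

Convert departure to UTC: 18:05 − 4:00 = 14:05 UTC on Aug 24.
Add 7 hours and 5 minutes leg 1 → 21:10 UTC.
Add 3 hours 50 minutes layover in Miami → 01:00 UTC (Aug 25).
Add 7 hours 45 minutes leg 2 → 08:45 UTC.
Add 7 hours and 17 minutes layover in Kabul → 16:02 UTC.
Add 12 hours 13 minutes leg 3 → 04:15 UTC (Aug 26).
Noumea is UTC+11:00, so local arrival = 04:15 + 11:00 = 15:15 on Aug 26.

15:15 on Aug 26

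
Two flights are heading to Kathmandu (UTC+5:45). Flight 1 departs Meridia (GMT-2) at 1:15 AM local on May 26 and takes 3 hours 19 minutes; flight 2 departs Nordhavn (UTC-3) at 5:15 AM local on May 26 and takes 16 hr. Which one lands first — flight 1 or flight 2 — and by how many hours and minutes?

Flight 1 in UTC: 1:15 AM + 2:00 = 3:15 AM on May 26.
+3 hours 19 minutes → arrive 6:34 AM UTC on May 26.
Flight 2 in UTC: 5:15 AM + 3:00 = 8:15 AM on May 26.
+16 hours → arrive 12:15 AM UTC on May 27.
Flight 1 lands earlier by 17 hours 41 minutes.

the first, by 17 hours 41 minutes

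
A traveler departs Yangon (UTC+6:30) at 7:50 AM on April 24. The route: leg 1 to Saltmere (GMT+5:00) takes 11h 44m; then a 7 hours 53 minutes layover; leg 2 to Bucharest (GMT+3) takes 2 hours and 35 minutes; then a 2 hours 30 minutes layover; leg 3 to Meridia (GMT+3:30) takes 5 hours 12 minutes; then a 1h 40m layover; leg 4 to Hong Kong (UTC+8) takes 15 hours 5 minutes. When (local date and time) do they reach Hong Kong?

7:59 AM on April 26

Convert departure to UTC: 7:50 AM − 6:30 = 1:20 AM UTC on Apr 24.
Add 11 hours and 44 minutes leg 1 → 1:04 PM UTC.
Add 7 hours and 53 minutes layover in Saltmere → 8:57 PM UTC.
Add 2 hours and 35 minutes leg 2 → 11:32 PM UTC.
Add 2 hours 30 minutes layover in Bucharest → 2:02 AM UTC (Apr 25).
Add 5 hours and 12 minutes leg 3 → 7:14 AM UTC.
Add 1 hour 40 minutes layover in Meridia → 8:54 AM UTC.
Add 15 hours 5 minutes leg 4 → 11:59 PM UTC.
Hong Kong is UTC+8:00, so local arrival = 11:59 PM + 8:00 = 7:59 AM on Apr 26.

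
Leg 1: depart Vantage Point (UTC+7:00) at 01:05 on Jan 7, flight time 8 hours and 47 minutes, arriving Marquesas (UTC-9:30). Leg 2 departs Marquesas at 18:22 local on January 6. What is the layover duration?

1 hour

Convert departure to UTC: 01:05 − 7:00 = 18:05 UTC on Jan 6.
Add 8 hours and 47 minutes flight time → 02:52 UTC (Jan 7).
Marquesas is UTC−9:30, so local arrival = 02:52 − 9:30 = 17:22 on Jan 6.
Layover = 18:22 − 17:22 = 1 hour.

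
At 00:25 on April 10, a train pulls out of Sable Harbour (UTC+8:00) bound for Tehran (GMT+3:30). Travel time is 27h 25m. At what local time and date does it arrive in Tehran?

Tehran is 4:30 behind Sable Harbour.
After 27 hours 25 minutes it is 03:50 (Apr 11) in Sable Harbour.
Shift by the zone difference: 03:50 − 4:30 = 23:20 on Apr 10 in Tehran.

23:20 on April 10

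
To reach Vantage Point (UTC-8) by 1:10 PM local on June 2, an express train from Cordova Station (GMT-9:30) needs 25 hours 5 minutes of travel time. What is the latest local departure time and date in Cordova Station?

Target arrival in UTC: 1:10 PM + 8:00 = 9:10 PM on Jun 2.
Subtract 25 hours and 5 minutes → departure 8:05 PM UTC on Jun 1.
Cordova Station is UTC−9:30: 8:05 PM − 9:30 = 10:35 AM on Jun 1.

10:35 AM on June 1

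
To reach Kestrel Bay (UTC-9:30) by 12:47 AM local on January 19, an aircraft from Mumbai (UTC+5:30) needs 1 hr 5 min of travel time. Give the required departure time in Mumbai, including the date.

2:42 PM on January 19

Target arrival in UTC: 12:47 AM + 9:30 = 10:17 AM on Jan 19.
Subtract 1 hour 5 minutes → departure 9:12 AM UTC on Jan 19.
Mumbai is UTC+5:30: 9:12 AM + 5:30 = 2:42 PM on Jan 19.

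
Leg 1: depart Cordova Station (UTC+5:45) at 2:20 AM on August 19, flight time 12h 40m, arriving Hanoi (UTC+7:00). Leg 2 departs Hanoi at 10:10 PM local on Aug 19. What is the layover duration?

Convert departure to UTC: 2:20 AM − 5:45 = 8:35 PM UTC on Aug 18.
Add 12 hours 40 minutes flight time → 9:15 AM UTC (Aug 19).
Hanoi is UTC+7:00, so local arrival = 9:15 AM + 7:00 = 4:15 PM on Aug 19.
Layover = 10:10 PM − 4:15 PM = 5 hours 55 minutes.

5 hours 55 minutes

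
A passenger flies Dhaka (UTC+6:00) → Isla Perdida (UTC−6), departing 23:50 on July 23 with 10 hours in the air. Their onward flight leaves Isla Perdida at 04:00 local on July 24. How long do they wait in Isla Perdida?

6 hours 10 minutes

Convert departure to UTC: 23:50 − 6:00 = 17:50 UTC on Jul 23.
Add 10 hours flight time → 03:50 UTC (Jul 24).
Isla Perdida is UTC−6:00, so local arrival = 03:50 − 6:00 = 21:50 on Jul 23.
Layover = 04:00 − 21:50 (+1 day) = 6 hours 10 minutes.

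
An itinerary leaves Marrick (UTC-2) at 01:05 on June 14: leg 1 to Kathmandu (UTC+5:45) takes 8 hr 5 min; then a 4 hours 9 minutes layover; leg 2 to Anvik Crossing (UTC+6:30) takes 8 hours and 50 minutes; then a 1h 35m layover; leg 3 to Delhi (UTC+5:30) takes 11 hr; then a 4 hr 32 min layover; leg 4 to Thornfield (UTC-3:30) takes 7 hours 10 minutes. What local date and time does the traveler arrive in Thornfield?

20:56 on Jun 15

Convert departure to UTC: 01:05 + 2:00 = 03:05 UTC on Jun 14.
Add 8 hours 5 minutes leg 1 → 11:10 UTC.
Add 4 hours 9 minutes layover in Kathmandu → 15:19 UTC.
Add 8 hours 50 minutes leg 2 → 00:09 UTC (Jun 15).
Add 1 hour 35 minutes layover in Anvik Crossing → 01:44 UTC.
Add 11 hours leg 3 → 12:44 UTC.
Add 4 hours 32 minutes layover in Delhi → 17:16 UTC.
Add 7 hours 10 minutes leg 4 → 00:26 UTC (Jun 16).
Thornfield is UTC−3:30, so local arrival = 00:26 − 3:30 = 20:56 on Jun 15.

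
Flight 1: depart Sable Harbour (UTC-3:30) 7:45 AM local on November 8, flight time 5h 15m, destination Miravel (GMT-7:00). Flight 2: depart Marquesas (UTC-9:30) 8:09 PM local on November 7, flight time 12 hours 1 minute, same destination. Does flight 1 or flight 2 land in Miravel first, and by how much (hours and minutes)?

Flight 1 in UTC: 7:45 AM + 3:30 = 11:15 AM on Nov 8.
+5 hours 15 minutes → arrive 4:30 PM UTC on Nov 8.
Flight 2 in UTC: 8:09 PM + 9:30 = 5:39 AM on Nov 8.
+12 hours 1 minute → arrive 5:40 PM UTC on Nov 8.
Flight 1 lands earlier by 1 hour 10 minutes.

the first, by 1 hour 10 minutes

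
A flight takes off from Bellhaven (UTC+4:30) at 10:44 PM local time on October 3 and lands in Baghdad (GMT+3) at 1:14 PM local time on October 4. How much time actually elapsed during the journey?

16 hours

Baghdad is 1:30 behind Bellhaven.
Clock-face elapsed time (ignoring zones) is 14 hours 30 minutes.
Actual elapsed = 14 hours 30 minutes + 1:30 = 16 hours.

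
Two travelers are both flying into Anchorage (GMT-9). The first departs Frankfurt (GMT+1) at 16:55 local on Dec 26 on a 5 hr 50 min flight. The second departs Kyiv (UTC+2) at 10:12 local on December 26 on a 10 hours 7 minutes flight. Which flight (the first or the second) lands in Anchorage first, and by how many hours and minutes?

the second, by 3 hours 26 minutes

Flight 1 in UTC: 16:55 − 1:00 = 15:55 on Dec 26.
+5 hours 50 minutes → arrive 21:45 UTC on Dec 26.
Flight 2 in UTC: 10:12 − 2:00 = 08:12 on Dec 26.
+10 hours and 7 minutes → arrive 18:19 UTC on Dec 26.
Flight 2 lands earlier by 3 hours 26 minutes.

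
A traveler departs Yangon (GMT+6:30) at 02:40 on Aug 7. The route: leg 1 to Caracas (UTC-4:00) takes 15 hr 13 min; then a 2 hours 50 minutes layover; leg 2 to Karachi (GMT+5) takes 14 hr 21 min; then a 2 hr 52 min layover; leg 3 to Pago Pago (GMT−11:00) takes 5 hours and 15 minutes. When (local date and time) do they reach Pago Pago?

01:41 on August 8

Convert departure to UTC: 02:40 − 6:30 = 20:10 UTC on Aug 6.
Add 15 hours and 13 minutes leg 1 → 11:23 UTC (Aug 7).
Add 2 hours and 50 minutes layover in Caracas → 14:13 UTC.
Add 14 hours and 21 minutes leg 2 → 04:34 UTC (Aug 8).
Add 2 hours 52 minutes layover in Karachi → 07:26 UTC.
Add 5 hours 15 minutes leg 3 → 12:41 UTC.
Pago Pago is UTC−11:00, so local arrival = 12:41 − 11:00 = 01:41 on Aug 8.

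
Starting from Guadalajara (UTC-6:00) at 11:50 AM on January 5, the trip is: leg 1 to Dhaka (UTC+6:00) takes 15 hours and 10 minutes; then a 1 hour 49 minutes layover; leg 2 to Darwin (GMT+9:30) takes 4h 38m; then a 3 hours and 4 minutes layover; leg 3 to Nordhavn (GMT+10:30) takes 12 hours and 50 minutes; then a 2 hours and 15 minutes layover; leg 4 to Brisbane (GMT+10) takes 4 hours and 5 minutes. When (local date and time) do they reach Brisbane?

Convert departure to UTC: 11:50 AM + 6:00 = 5:50 PM UTC on Jan 5.
Add 15 hours and 10 minutes leg 1 → 9:00 AM UTC (Jan 6).
Add 1 hour and 49 minutes layover in Dhaka → 10:49 AM UTC.
Add 4 hours and 38 minutes leg 2 → 3:27 PM UTC.
Add 3 hours 4 minutes layover in Darwin → 6:31 PM UTC.
Add 12 hours and 50 minutes leg 3 → 7:21 AM UTC (Jan 7).
Add 2 hours 15 minutes layover in Nordhavn → 9:36 AM UTC.
Add 4 hours and 5 minutes leg 4 → 1:41 PM UTC.
Brisbane is UTC+10:00, so local arrival = 1:41 PM + 10:00 = 11:41 PM on Jan 7.

11:41 PM on Jan 7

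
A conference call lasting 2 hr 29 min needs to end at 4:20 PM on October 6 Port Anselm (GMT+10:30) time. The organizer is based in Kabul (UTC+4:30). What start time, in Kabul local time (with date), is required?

7:51 AM on October 6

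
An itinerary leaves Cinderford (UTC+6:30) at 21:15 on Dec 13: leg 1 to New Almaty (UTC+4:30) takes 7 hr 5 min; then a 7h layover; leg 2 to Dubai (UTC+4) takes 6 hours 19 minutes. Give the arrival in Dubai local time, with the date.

Convert departure to UTC: 21:15 − 6:30 = 14:45 UTC on Dec 13.
Add 7 hours 5 minutes leg 1 → 21:50 UTC.
Add 7 hours layover in New Almaty → 04:50 UTC (Dec 14).
Add 6 hours and 19 minutes leg 2 → 11:09 UTC.
Dubai is UTC+4:00, so local arrival = 11:09 + 4:00 = 15:09 on Dec 14.

15:09 on Dec 14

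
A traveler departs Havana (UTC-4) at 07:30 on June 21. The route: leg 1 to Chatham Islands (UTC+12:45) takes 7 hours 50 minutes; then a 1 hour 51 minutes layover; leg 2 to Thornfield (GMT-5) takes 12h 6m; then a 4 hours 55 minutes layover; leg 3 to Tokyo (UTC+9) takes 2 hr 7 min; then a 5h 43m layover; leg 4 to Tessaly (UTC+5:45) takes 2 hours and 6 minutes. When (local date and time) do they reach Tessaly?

05:53 on June 23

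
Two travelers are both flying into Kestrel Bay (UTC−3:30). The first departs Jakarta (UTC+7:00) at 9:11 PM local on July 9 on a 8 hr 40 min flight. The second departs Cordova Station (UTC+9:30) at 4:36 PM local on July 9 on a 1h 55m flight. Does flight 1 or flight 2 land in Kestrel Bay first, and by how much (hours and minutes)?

the second, by 13 hours 50 minutes

Flight 1 in UTC: 9:11 PM − 7:00 = 2:11 PM on Jul 9.
+8 hours 40 minutes → arrive 10:51 PM UTC on Jul 9.
Flight 2 in UTC: 4:36 PM − 9:30 = 7:06 AM on Jul 9.
+1 hour and 55 minutes → arrive 9:01 AM UTC on Jul 9.
Flight 2 lands earlier by 13 hours 50 minutes.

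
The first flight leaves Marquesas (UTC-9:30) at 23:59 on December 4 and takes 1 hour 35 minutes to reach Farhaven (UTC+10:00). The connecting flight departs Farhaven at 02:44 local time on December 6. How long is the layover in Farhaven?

Convert departure to UTC: 23:59 + 9:30 = 09:29 UTC on Dec 5.
Add 1 hour and 35 minutes flight time → 11:04 UTC.
Farhaven is UTC+10:00, so local arrival = 11:04 + 10:00 = 21:04 on Dec 5.
Layover = 02:44 − 21:04 (+1 day) = 5 hours 40 minutes.

5 hours 40 minutes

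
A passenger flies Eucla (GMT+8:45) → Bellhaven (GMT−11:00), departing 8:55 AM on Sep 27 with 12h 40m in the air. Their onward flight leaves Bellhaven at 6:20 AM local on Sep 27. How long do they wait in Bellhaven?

Convert departure to UTC: 8:55 AM − 8:45 = 12:10 AM UTC on Sep 27.
Add 12 hours and 40 minutes flight time → 12:50 PM UTC.
Bellhaven is UTC−11:00, so local arrival = 12:50 PM − 11:00 = 1:50 AM on Sep 27.
Layover = 6:20 AM − 1:50 AM = 4 hours 30 minutes.

4 hours 30 minutes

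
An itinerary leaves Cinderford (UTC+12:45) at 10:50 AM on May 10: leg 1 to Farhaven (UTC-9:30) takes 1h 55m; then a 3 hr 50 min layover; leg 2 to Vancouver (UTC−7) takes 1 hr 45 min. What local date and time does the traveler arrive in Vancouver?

10:35 PM on May 9

Convert departure to UTC: 10:50 AM − 12:45 = 10:05 PM UTC on May 9.
Add 1 hour and 55 minutes leg 1 → 12:00 AM UTC (May 10).
Add 3 hours and 50 minutes layover in Farhaven → 3:50 AM UTC.
Add 1 hour and 45 minutes leg 2 → 5:35 AM UTC.
Vancouver is UTC−7:00, so local arrival = 5:35 AM − 7:00 = 10:35 PM on May 9.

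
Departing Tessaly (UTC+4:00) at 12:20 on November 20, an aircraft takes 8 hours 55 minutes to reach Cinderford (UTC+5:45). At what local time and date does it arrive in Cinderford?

23:00 on November 20

Cinderford is 1:45 ahead of Tessaly.
After 8 hours 55 minutes it is 21:15 in Tessaly.
Shift by the zone difference: 21:15 + 1:45 = 23:00 on Nov 20 in Cinderford.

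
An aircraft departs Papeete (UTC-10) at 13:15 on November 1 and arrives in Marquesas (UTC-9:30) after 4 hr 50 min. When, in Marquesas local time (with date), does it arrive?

18:35 on November 1

Convert departure to UTC: 13:15 + 10:00 = 23:15 UTC on Nov 1.
Add 4 hours 50 minutes travel time → 04:05 UTC (Nov 2).
Marquesas is UTC−9:30, so local arrival = 04:05 − 9:30 = 18:35 on Nov 1.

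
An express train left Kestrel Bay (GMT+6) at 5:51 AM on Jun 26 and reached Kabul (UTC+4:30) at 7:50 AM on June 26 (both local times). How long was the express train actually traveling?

Departure in UTC: 5:51 AM − 6:00 = 11:51 PM on Jun 25.
Arrival in UTC: 7:50 AM − 4:30 = 3:20 AM on Jun 26.
Elapsed = 3:20 AM − 11:51 PM (+1 day) = 3 hours 29 minutes.

3 hours 29 minutes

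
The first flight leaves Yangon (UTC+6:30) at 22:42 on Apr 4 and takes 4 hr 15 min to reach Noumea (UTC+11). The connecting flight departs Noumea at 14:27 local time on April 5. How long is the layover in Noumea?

7 hours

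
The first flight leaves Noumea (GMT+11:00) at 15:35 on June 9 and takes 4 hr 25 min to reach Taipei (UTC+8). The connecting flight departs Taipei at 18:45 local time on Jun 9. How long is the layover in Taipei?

1 hour 45 minutes

Convert departure to UTC: 15:35 − 11:00 = 04:35 UTC on Jun 9.
Add 4 hours 25 minutes flight time → 09:00 UTC.
Taipei is UTC+8:00, so local arrival = 09:00 + 8:00 = 17:00 on Jun 9.
Layover = 18:45 − 17:00 = 1 hour 45 minutes.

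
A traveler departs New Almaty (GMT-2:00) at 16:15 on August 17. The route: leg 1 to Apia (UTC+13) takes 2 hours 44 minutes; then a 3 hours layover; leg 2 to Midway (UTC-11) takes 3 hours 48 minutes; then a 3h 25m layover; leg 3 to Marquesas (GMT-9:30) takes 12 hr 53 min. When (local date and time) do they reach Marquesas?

10:35 on August 18

Convert departure to UTC: 16:15 + 2:00 = 18:15 UTC on Aug 17.
Add 2 hours 44 minutes leg 1 → 20:59 UTC.
Add 3 hours layover in Apia → 23:59 UTC.
Add 3 hours 48 minutes leg 2 → 03:47 UTC (Aug 18).
Add 3 hours and 25 minutes layover in Midway → 07:12 UTC.
Add 12 hours and 53 minutes leg 3 → 20:05 UTC.
Marquesas is UTC−9:30, so local arrival = 20:05 − 9:30 = 10:35 on Aug 18.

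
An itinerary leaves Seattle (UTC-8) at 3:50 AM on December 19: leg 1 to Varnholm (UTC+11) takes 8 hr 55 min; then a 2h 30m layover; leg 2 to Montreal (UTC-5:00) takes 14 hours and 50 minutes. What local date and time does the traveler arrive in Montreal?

9:05 AM on December 20

Convert departure to UTC: 3:50 AM + 8:00 = 11:50 AM UTC on Dec 19.
Add 8 hours 55 minutes leg 1 → 8:45 PM UTC.
Add 2 hours 30 minutes layover in Varnholm → 11:15 PM UTC.
Add 14 hours 50 minutes leg 2 → 2:05 PM UTC (Dec 20).
Montreal is UTC−5:00, so local arrival = 2:05 PM − 5:00 = 9:05 AM on Dec 20.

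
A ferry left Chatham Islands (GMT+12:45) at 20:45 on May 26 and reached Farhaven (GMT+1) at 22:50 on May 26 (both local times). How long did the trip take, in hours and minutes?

13 hours 50 minutes

Farhaven is 11:45 behind Chatham Islands.
Clock-face elapsed time (ignoring zones) is 2 hours 5 minutes.
Actual elapsed = 2 hours 5 minutes + 11:45 = 13 hours 50 minutes.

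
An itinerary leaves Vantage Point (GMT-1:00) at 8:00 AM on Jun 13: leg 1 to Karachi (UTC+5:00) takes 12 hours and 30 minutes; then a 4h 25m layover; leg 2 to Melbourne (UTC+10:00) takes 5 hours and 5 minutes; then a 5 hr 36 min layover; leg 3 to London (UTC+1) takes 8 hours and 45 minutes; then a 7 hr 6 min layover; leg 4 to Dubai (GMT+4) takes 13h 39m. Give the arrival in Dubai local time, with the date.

10:06 PM on June 15

Convert departure to UTC: 8:00 AM + 1:00 = 9:00 AM UTC on Jun 13.
Add 12 hours 30 minutes leg 1 → 9:30 PM UTC.
Add 4 hours 25 minutes layover in Karachi → 1:55 AM UTC (Jun 14).
Add 5 hours and 5 minutes leg 2 → 7:00 AM UTC.
Add 5 hours and 36 minutes layover in Melbourne → 12:36 PM UTC.
Add 8 hours 45 minutes leg 3 → 9:21 PM UTC.
Add 7 hours and 6 minutes layover in London → 4:27 AM UTC (Jun 15).
Add 13 hours and 39 minutes leg 4 → 6:06 PM UTC.
Dubai is UTC+4:00, so local arrival = 6:06 PM + 4:00 = 10:06 PM on Jun 15.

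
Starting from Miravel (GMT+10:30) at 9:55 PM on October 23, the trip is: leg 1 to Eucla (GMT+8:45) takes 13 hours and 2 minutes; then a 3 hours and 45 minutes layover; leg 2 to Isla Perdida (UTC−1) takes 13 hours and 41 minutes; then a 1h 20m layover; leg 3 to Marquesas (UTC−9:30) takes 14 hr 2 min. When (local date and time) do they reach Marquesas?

11:45 PM on October 24

Convert departure to UTC: 9:55 PM − 10:30 = 11:25 AM UTC on Oct 23.
Add 13 hours and 2 minutes leg 1 → 12:27 AM UTC (Oct 24).
Add 3 hours and 45 minutes layover in Eucla → 4:12 AM UTC.
Add 13 hours 41 minutes leg 2 → 5:53 PM UTC.
Add 1 hour and 20 minutes layover in Isla Perdida → 7:13 PM UTC.
Add 14 hours 2 minutes leg 3 → 9:15 AM UTC (Oct 25).
Marquesas is UTC−9:30, so local arrival = 9:15 AM − 9:30 = 11:45 PM on Oct 24.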